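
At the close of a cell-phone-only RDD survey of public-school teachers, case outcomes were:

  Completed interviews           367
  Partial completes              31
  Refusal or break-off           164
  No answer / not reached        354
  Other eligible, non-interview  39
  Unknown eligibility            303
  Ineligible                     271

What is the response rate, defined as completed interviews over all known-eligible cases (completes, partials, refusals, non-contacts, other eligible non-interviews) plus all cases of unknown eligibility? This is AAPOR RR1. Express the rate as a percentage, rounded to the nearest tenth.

Numerator → 367
Denom → 367 + 31 + 164 + 354 + 39 + 303 = 1258
RR1 = 367 / 1258 = 0.2917

29.2%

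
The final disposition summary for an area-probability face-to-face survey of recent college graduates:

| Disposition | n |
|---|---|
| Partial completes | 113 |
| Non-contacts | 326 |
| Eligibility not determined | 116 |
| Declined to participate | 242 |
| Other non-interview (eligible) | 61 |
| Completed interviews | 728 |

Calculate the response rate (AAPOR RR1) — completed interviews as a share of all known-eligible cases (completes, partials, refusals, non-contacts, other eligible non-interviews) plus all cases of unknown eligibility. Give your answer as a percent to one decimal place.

45.9%

Top: 728
Base: 728 + 113 + 242 + 326 + 61 + 116 = 1586
RR1 = 728 / 1586 = 0.4590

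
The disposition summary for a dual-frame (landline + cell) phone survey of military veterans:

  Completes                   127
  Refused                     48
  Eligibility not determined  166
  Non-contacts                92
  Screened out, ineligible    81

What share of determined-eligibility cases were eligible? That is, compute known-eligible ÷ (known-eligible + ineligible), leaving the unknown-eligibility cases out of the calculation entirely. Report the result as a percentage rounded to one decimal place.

Known eligible = 127 + 48 + 92 = 267
e = 267 / (267 + 81) = 267 / 348 = 0.7672

76.7%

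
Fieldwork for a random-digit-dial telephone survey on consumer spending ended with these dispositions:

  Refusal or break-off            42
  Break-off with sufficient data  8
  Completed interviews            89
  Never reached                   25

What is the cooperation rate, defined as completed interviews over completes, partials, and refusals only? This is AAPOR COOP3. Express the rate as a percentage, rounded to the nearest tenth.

Numerator → 89
Denom → 89 + 8 + 42 = 139
COOP3 = 89 / 139 = 0.6403

64.0%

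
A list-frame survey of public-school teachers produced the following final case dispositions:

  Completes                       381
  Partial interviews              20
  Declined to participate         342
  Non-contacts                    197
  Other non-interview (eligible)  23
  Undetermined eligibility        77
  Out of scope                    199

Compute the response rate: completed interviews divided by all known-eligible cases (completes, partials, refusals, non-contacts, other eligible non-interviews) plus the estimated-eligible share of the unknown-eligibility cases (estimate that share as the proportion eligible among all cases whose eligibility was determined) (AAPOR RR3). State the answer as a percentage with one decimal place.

37.1%

Numerator → 381
Known eligible → 381 + 20 + 342 + 197 + 23 = 963
e = 963 / (963 + 199) = 963 / 1162 = 0.8287
e × U → 0.8287 × 77 = 63.81
Denom → 963 + 63.81 = 1026.81
RR3 = 381 / 1026.81 = 0.3711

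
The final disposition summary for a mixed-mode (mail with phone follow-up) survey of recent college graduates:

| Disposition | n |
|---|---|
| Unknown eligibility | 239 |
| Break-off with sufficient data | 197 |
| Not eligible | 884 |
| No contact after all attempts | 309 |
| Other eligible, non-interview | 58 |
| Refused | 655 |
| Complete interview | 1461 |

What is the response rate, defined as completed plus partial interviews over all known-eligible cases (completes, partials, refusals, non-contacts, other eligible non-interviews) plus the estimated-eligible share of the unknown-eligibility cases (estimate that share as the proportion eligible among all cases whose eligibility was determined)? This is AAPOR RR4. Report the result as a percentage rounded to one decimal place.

58.0%

Num: 1461 + 197 = 1658
Eligible (known): 1461 + 197 + 655 + 309 + 58 = 2680
e = 2680 / (2680 + 884) = 2680 / 3564 = 0.7520
Eligible share of unknowns: 0.7520 × 239 = 179.73
Denom: 2680 + 179.73 = 2859.73
RR4 = 1658 / 2859.73 = 0.5798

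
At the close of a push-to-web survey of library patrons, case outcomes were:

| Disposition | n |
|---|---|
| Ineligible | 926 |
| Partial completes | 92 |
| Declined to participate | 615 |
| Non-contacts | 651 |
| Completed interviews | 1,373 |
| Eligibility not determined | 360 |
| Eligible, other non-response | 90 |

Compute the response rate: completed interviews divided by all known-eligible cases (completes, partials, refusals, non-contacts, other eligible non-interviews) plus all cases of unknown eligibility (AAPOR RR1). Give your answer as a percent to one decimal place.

43.2%

Numerator = 1373
Base = 1373 + 92 + 615 + 651 + 90 + 360 = 3181
RR1 = 1373 / 3181 = 0.4316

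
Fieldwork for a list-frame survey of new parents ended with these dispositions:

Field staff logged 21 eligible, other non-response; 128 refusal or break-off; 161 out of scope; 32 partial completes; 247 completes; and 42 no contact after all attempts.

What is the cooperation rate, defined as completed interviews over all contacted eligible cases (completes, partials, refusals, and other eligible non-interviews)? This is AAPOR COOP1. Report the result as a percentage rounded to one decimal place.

57.7%

Numerator: 247
Denom: 247 + 32 + 128 + 21 = 428
COOP1 = 247 / 428 = 0.5771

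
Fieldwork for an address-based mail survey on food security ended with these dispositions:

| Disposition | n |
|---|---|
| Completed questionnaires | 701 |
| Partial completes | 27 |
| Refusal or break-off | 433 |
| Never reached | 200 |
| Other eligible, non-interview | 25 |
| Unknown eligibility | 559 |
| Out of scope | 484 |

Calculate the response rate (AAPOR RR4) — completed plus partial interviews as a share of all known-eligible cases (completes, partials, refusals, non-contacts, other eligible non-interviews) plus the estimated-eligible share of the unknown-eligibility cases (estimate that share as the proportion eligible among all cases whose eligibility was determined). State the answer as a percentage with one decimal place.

Numerator → 701 + 27 = 728
Eligible (known) → 701 + 27 + 433 + 200 + 25 = 1386
e = 1386 / (1386 + 484) = 1386 / 1870 = 0.7412
Eligible share of unknowns → 0.7412 × 559 = 414.33
Base → 1386 + 414.33 = 1800.33
RR4 = 728 / 1800.33 = 0.4044

40.4%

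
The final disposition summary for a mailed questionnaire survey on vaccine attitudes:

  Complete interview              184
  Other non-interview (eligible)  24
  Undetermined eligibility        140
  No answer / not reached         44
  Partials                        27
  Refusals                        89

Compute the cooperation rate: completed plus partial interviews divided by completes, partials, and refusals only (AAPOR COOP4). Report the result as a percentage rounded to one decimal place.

Num: 184 + 27 = 211
Denom: 184 + 27 + 89 = 300
COOP4 = 211 / 300 = 0.7033

70.3%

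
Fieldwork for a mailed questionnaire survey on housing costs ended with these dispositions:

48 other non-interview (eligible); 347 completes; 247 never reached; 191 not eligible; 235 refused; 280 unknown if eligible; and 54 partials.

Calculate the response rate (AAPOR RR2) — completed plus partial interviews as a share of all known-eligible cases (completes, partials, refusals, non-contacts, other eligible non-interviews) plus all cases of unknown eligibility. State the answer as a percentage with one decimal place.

33.1%

Top = 347 + 54 = 401
Base = 347 + 54 + 235 + 247 + 48 + 280 = 1211
RR2 = 401 / 1211 = 0.3311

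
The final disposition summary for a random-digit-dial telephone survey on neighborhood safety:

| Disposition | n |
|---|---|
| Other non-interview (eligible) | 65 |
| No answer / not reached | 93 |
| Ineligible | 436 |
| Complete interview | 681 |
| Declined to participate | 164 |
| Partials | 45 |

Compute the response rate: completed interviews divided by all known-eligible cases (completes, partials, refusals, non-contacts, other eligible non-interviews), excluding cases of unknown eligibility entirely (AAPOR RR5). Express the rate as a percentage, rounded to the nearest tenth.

Top → 681
Denominator → 681 + 45 + 164 + 93 + 65 = 1048
RR5 = 681 / 1048 = 0.6498

65.0%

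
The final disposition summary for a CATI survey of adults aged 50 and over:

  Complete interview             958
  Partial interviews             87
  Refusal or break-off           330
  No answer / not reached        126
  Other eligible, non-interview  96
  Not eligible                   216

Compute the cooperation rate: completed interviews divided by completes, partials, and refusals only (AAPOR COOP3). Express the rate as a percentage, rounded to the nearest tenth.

69.7%

Top: 958
Base: 958 + 87 + 330 = 1375
COOP3 = 958 / 1375 = 0.6967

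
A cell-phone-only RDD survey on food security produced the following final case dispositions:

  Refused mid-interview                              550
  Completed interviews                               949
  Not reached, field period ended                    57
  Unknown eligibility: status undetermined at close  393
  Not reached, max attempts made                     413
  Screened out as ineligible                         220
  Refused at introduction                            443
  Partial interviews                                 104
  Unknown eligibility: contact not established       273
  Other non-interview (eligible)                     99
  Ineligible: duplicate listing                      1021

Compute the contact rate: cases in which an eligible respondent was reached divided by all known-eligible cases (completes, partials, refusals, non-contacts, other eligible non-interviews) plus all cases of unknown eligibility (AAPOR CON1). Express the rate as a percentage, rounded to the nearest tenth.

65.4%

Declined to participate = 443 + 550 = 993
Never reached = 57 + 413 = 470
Unknown eligibility = 273 + 393 = 666
Ineligible = 220 + 1021 = 1241
Top → 949 + 104 + 993 + 99 = 2145
Denom → 949 + 104 + 993 + 470 + 99 + 666 = 3281
CON1 = 2145 / 3281 = 0.6538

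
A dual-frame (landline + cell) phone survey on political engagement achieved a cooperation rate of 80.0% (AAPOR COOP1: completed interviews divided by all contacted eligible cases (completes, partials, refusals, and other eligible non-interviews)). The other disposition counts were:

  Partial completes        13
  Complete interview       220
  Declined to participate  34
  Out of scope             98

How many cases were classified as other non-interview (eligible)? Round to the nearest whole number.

8

COOP1 = 220 / D = 0.800
D = 220 / 0.800 = 275.0
Other denominator terms total 267
other non-interview (eligible) = 275.0 − 267 ≈ 8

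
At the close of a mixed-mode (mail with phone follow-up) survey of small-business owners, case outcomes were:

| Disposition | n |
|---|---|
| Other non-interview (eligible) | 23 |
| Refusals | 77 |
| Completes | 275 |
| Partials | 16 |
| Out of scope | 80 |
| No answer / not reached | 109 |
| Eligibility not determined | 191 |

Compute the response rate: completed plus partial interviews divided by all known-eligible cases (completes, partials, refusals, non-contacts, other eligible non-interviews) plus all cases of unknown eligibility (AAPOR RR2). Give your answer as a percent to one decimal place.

Num = 275 + 16 = 291
Denom = 275 + 16 + 77 + 109 + 23 + 191 = 691
RR2 = 291 / 691 = 0.4211

42.1%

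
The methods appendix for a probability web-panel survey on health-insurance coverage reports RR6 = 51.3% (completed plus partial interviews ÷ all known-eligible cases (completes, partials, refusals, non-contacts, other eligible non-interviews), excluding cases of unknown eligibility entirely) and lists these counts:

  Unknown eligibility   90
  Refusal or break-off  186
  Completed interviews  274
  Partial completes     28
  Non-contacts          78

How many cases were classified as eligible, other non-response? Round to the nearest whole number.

23

Numerator = 274 + 28 = 302
RR6 = 302 / D = 0.513
D = 302 / 0.513 = 588.7
Remaining denominator categories sum to 566
eligible, other non-response = 588.7 − 566 ≈ 23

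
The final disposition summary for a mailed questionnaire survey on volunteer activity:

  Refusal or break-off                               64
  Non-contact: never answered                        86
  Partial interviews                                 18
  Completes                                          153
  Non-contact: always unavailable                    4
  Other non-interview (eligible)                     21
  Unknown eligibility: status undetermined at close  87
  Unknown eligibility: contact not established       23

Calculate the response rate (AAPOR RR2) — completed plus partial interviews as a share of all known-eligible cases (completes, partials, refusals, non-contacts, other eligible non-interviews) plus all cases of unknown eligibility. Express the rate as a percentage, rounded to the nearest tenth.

No contact after all attempts = 86 + 4 = 90
Unknown if eligible = 23 + 87 = 110
Num → 153 + 18 = 171
Denom → 153 + 18 + 64 + 90 + 21 + 110 = 456
RR2 = 171 / 456 = 0.3750

37.5%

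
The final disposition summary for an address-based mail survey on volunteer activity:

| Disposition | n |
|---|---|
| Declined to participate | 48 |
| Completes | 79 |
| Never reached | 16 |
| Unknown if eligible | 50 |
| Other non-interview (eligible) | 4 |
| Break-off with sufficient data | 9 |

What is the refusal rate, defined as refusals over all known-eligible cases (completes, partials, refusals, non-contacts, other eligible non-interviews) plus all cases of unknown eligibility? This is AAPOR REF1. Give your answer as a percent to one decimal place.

23.3%

Top → 48
Base → 79 + 9 + 48 + 16 + 4 + 50 = 206
REF1 = 48 / 206 = 0.2330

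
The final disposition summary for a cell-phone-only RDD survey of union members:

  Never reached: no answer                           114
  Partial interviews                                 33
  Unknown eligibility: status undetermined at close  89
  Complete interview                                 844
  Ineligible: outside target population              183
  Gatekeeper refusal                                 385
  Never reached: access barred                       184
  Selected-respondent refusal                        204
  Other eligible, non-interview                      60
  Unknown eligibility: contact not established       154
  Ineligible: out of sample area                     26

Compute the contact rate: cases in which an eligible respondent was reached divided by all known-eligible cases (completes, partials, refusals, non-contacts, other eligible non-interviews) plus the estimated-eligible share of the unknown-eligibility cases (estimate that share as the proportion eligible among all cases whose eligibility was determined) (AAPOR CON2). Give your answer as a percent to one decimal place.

74.7%

Declined to participate = 385 + 204 = 589
No answer / not reached = 114 + 184 = 298
Unknown if eligible = 154 + 89 = 243
Out of scope = 183 + 26 = 209
Num → 844 + 33 + 589 + 60 = 1526
Known eligible → 844 + 33 + 589 + 298 + 60 = 1824
e = 1824 / (1824 + 209) = 1824 / 2033 = 0.8972
Estimated eligible among unknowns → 0.8972 × 243 = 218.02
Denominator → 1824 + 218.02 = 2042.02
CON2 = 1526 / 2042.02 = 0.7473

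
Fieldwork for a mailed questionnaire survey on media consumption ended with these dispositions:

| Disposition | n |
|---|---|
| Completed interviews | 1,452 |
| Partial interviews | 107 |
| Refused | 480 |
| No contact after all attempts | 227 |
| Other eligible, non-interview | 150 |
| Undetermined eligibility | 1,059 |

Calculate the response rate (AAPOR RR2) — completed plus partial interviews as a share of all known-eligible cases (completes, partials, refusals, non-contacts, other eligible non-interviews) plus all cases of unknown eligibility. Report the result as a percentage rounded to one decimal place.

44.9%

Numerator: 1452 + 107 = 1559
Denominator: 1452 + 107 + 480 + 227 + 150 + 1059 = 3475
RR2 = 1559 / 3475 = 0.4486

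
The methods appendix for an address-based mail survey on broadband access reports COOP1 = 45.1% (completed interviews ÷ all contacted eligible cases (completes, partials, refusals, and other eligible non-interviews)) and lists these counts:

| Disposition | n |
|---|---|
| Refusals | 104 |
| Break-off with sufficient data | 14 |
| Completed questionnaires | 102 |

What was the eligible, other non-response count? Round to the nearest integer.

COOP1 = 102 / D = 0.451
D = 102 / 0.451 = 226.2
Remaining denominator categories sum to 220
eligible, other non-response = 226.2 − 220 ≈ 6

6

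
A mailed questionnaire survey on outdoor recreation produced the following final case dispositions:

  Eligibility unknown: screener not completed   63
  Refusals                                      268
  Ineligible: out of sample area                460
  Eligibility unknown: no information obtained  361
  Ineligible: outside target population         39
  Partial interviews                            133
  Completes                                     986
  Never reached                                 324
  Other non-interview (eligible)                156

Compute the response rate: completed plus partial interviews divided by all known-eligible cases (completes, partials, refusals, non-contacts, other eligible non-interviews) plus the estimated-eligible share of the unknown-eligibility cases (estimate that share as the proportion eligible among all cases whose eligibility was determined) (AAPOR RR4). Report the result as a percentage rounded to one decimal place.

50.8%

Undetermined eligibility = 63 + 361 = 424
Not eligible = 39 + 460 = 499
Top = 986 + 133 = 1119
Determined eligible = 986 + 133 + 268 + 324 + 156 = 1867
e = 1867 / (1867 + 499) = 1867 / 2366 = 0.7891
Estimated eligible among unknowns = 0.7891 × 424 = 334.58
Base = 1867 + 334.58 = 2201.58
RR4 = 1119 / 2201.58 = 0.5083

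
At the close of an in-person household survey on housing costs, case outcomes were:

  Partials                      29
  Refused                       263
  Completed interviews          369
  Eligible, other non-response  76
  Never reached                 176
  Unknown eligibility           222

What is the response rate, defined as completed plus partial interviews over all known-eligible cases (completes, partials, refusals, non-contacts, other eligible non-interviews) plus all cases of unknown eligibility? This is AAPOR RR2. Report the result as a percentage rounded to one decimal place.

35.1%

Top: 369 + 29 = 398
Denominator: 369 + 29 + 263 + 176 + 76 + 222 = 1135
RR2 = 398 / 1135 = 0.3507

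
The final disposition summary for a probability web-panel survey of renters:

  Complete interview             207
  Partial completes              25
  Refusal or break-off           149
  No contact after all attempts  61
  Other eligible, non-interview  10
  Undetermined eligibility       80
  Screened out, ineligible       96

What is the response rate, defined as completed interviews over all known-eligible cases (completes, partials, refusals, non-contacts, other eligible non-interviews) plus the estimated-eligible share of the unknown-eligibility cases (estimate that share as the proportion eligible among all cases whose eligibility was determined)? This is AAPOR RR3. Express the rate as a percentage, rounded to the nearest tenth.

40.0%

Num → 207
Known eligible → 207 + 25 + 149 + 61 + 10 = 452
e = 452 / (452 + 96) = 452 / 548 = 0.8248
Estimated eligible among unknowns → 0.8248 × 80 = 65.98
Base → 452 + 65.98 = 517.98
RR3 = 207 / 517.98 = 0.3996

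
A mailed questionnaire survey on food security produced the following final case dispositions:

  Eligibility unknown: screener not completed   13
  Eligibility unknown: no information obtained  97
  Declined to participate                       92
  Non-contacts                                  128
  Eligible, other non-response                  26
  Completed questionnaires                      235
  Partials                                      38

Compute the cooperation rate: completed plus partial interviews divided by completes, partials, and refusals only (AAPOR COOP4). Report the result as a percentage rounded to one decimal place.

74.8%

Undetermined eligibility = 13 + 97 = 110
Numerator → 235 + 38 = 273
Denominator → 235 + 38 + 92 = 365
COOP4 = 273 / 365 = 0.7479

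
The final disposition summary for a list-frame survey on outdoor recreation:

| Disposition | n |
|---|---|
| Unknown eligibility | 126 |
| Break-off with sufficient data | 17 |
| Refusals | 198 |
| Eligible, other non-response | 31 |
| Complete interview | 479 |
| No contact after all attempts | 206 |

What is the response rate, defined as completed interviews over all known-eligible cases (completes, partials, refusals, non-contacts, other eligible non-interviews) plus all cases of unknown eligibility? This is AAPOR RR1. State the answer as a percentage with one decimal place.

45.3%

Top = 479
Base = 479 + 17 + 198 + 206 + 31 + 126 = 1057
RR1 = 479 / 1057 = 0.4532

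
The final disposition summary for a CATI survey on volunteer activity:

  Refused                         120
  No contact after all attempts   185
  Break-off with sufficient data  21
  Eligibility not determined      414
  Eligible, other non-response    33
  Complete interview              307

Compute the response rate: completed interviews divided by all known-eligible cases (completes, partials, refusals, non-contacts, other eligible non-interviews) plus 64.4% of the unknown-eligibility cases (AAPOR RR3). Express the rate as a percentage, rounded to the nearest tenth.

Top → 307
Determined eligible → 307 + 21 + 120 + 185 + 33 = 666
e × U → 0.6440 × 414 = 266.62
Base → 666 + 266.62 = 932.62
RR3 = 307 / 932.62 = 0.3292

32.9%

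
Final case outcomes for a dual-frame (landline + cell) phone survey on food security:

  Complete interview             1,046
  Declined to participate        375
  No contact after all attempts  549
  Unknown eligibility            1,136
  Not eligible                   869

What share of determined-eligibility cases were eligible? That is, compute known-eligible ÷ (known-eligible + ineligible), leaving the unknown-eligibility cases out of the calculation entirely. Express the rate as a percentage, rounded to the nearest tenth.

69.4%

Determined eligible = 1046 + 375 + 549 = 1970
e = 1970 / (1970 + 869) = 1970 / 2839 = 0.6939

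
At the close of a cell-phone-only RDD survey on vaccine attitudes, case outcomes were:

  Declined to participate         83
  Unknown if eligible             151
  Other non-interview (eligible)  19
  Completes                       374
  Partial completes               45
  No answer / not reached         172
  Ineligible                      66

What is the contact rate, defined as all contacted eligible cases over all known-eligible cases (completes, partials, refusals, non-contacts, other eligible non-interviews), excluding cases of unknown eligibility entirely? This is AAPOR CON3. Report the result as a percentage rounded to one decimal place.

Numerator → 374 + 45 + 83 + 19 = 521
Denominator → 374 + 45 + 83 + 172 + 19 = 693
CON3 = 521 / 693 = 0.7518

75.2%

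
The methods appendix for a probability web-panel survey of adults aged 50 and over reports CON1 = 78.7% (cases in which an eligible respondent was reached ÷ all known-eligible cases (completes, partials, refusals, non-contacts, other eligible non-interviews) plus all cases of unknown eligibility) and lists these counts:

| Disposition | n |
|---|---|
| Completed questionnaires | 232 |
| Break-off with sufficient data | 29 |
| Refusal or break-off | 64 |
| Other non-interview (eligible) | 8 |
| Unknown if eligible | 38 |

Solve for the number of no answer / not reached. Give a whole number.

Num: 232 + 29 + 64 + 8 = 333
CON1 = 333 / D = 0.787
D = 333 / 0.787 = 423.1
Remaining denominator categories sum to 371
no answer / not reached = 423.1 − 371 ≈ 52

52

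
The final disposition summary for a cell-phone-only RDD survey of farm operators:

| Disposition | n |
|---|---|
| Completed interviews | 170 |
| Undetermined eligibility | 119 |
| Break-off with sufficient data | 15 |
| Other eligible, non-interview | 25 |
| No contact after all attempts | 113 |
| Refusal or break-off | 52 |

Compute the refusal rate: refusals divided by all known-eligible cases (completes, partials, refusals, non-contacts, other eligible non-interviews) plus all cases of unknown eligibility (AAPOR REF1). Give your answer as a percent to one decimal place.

10.5%

Numerator: 52
Denominator: 170 + 15 + 52 + 113 + 25 + 119 = 494
REF1 = 52 / 494 = 0.1053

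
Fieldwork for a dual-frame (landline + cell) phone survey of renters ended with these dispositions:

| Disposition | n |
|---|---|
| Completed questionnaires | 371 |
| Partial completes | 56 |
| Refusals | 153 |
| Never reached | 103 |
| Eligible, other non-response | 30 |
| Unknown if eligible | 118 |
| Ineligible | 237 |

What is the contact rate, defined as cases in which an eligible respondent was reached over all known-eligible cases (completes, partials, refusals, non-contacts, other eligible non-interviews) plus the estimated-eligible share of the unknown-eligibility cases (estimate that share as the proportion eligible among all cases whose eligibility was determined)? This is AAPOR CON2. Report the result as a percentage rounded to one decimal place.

Numerator → 371 + 56 + 153 + 30 = 610
Determined eligible → 371 + 56 + 153 + 103 + 30 = 713
e = 713 / (713 + 237) = 713 / 950 = 0.7505
Estimated eligible among unknowns → 0.7505 × 118 = 88.56
Base → 713 + 88.56 = 801.56
CON2 = 610 / 801.56 = 0.7610

76.1%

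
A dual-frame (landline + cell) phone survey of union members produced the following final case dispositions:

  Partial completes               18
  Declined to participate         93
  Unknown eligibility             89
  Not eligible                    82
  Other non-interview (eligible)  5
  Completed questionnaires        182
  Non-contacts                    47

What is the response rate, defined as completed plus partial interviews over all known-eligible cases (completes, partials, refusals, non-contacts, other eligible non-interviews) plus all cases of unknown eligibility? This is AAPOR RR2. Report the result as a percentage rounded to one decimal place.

46.1%

Top: 182 + 18 = 200
Base: 182 + 18 + 93 + 47 + 5 + 89 = 434
RR2 = 200 / 434 = 0.4608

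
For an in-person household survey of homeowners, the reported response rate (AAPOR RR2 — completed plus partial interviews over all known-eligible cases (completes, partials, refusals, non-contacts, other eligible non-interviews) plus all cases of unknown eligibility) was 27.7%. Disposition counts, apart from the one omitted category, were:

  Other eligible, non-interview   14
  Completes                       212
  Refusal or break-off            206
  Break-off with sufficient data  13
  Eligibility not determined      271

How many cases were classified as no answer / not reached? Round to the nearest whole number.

96

Top = 212 + 13 = 225
RR2 = 225 / D = 0.277
D = 225 / 0.277 = 812.3
Other denominator terms total 716
no answer / not reached = 812.3 − 716 ≈ 96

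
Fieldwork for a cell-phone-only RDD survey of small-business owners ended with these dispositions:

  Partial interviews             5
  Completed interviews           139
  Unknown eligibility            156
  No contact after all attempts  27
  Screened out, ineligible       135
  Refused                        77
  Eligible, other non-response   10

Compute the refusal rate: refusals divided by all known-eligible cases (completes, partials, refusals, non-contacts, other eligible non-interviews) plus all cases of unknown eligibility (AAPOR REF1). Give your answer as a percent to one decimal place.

18.6%

Top: 77
Base: 139 + 5 + 77 + 27 + 10 + 156 = 414
REF1 = 77 / 414 = 0.1860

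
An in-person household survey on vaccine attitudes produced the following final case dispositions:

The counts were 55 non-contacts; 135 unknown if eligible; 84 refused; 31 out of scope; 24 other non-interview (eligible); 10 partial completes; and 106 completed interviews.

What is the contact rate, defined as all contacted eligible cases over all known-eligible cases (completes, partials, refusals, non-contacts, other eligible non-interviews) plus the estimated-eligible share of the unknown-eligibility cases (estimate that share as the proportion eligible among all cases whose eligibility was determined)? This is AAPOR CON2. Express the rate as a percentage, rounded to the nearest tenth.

55.9%

Num: 106 + 10 + 84 + 24 = 224
Determined eligible: 106 + 10 + 84 + 55 + 24 = 279
e = 279 / (279 + 31) = 279 / 310 = 0.9000
Estimated eligible among unknowns: 0.9000 × 135 = 121.50
Denominator: 279 + 121.50 = 400.50
CON2 = 224 / 400.50 = 0.5593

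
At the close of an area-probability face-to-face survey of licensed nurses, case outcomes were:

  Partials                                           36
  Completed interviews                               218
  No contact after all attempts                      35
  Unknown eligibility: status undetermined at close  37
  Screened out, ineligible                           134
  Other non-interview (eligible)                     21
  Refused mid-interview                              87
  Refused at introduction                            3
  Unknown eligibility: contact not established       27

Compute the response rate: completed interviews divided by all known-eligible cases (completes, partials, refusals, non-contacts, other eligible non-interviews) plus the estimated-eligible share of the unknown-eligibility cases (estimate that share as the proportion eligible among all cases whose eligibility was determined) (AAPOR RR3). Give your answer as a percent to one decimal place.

Refusal or break-off = 3 + 87 = 90
Unknown if eligible = 27 + 37 = 64
Num = 218
Determined eligible = 218 + 36 + 90 + 35 + 21 = 400
e = 400 / (400 + 134) = 400 / 534 = 0.7491
Estimated eligible among unknowns = 0.7491 × 64 = 47.94
Denominator = 400 + 47.94 = 447.94
RR3 = 218 / 447.94 = 0.4867

48.7%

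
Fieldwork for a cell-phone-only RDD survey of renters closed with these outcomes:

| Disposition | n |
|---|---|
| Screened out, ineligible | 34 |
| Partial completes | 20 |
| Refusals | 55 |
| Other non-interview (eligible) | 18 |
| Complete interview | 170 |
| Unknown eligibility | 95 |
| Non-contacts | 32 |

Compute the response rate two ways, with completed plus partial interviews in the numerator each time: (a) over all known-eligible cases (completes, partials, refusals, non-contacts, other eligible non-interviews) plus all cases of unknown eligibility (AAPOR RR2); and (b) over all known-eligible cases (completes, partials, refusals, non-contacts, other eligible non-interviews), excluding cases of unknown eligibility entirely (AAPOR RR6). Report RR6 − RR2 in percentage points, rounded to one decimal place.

Numerator = 170 + 20 = 190
Base = 170 + 20 + 55 + 32 + 18 + 95 = 390
RR2 = 190 / 390 = 0.4872
Base = 170 + 20 + 55 + 32 + 18 = 295
RR6 = 190 / 295 = 0.6441
Difference = 64.41 − 48.72 = 15.69 percentage points

15.7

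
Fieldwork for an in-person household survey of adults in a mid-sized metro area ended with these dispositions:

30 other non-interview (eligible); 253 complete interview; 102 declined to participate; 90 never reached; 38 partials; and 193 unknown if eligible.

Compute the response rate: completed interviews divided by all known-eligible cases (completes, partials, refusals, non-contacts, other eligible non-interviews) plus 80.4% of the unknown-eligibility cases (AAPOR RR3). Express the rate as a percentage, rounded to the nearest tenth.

37.9%

Numerator = 253
Eligible (known) = 253 + 38 + 102 + 90 + 30 = 513
e × U = 0.8040 × 193 = 155.17
Denominator = 513 + 155.17 = 668.17
RR3 = 253 / 668.17 = 0.3786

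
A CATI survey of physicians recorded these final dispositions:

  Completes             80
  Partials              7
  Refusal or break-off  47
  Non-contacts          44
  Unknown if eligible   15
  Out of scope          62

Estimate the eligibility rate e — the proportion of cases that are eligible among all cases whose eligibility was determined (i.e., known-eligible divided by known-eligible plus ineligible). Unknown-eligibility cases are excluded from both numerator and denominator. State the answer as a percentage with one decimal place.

Determined eligible: 80 + 7 + 47 + 44 = 178
e = 178 / (178 + 62) = 178 / 240 = 0.7417

74.2%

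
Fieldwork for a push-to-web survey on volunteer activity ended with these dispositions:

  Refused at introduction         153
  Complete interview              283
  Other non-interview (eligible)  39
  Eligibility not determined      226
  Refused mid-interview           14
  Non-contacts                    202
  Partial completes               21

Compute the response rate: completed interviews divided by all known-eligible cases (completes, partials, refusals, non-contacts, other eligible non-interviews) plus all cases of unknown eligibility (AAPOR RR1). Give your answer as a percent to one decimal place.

30.2%

Declined to participate = 153 + 14 = 167
Numerator = 283
Denominator = 283 + 21 + 167 + 202 + 39 + 226 = 938
RR1 = 283 / 938 = 0.3017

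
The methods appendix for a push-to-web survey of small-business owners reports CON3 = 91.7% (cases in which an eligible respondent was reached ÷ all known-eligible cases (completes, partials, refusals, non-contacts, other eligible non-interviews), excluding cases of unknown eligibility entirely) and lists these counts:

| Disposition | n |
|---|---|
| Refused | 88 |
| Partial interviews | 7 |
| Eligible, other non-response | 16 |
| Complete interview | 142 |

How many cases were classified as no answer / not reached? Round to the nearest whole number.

23

Numerator: 142 + 7 + 88 + 16 = 253
CON3 = 253 / D = 0.917
D = 253 / 0.917 = 275.9
Rest of base = 253
no answer / not reached = 275.9 − 253 ≈ 23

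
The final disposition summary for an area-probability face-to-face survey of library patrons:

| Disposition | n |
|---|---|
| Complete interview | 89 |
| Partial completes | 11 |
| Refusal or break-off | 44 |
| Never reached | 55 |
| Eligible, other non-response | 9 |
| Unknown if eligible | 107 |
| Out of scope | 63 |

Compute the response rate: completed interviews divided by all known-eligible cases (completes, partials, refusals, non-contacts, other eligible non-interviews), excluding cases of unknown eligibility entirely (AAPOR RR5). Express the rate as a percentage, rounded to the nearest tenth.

Top → 89
Denominator → 89 + 11 + 44 + 55 + 9 = 208
RR5 = 89 / 208 = 0.4279

42.8%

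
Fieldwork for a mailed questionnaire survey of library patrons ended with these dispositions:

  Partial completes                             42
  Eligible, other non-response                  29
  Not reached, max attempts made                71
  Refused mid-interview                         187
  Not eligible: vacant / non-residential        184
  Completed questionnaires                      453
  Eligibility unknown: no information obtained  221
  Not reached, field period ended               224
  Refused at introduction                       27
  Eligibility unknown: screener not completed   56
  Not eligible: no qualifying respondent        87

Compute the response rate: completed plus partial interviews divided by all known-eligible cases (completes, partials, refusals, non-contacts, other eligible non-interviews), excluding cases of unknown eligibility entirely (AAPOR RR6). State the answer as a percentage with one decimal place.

47.9%

Refused = 27 + 187 = 214
No answer / not reached = 224 + 71 = 295
Undetermined eligibility = 56 + 221 = 277
Screened out, ineligible = 87 + 184 = 271
Numerator: 453 + 42 = 495
Denominator: 453 + 42 + 214 + 295 + 29 = 1033
RR6 = 495 / 1033 = 0.4792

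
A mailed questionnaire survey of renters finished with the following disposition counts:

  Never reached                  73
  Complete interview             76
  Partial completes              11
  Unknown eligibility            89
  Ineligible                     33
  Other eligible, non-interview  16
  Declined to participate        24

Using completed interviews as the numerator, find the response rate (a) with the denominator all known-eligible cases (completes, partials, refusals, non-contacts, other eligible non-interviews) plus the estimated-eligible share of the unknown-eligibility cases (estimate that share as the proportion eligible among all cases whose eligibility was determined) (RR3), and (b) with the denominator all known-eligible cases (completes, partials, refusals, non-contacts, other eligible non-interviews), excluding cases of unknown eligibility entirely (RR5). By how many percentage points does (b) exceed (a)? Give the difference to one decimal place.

Top: 76
Eligible (known): 76 + 11 + 24 + 73 + 16 = 200
e = 200 / (200 + 33) = 200 / 233 = 0.8584
Eligible share of unknowns: 0.8584 × 89 = 76.40
Denominator: 200 + 76.40 = 276.40
RR3 = 76 / 276.40 = 0.2750
Denominator: 76 + 11 + 24 + 73 + 16 = 200
RR5 = 76 / 200 = 0.3800
Difference = 38.00 − 27.50 = 10.50 percentage points

10.5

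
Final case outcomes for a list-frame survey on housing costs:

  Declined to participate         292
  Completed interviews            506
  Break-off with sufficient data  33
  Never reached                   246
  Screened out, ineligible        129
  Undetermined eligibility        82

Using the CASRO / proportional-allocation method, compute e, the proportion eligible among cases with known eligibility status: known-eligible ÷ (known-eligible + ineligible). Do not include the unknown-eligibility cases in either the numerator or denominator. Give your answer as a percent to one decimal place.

Known eligible = 506 + 33 + 292 + 246 = 1077
e = 1077 / (1077 + 129) = 1077 / 1206 = 0.8930

89.3%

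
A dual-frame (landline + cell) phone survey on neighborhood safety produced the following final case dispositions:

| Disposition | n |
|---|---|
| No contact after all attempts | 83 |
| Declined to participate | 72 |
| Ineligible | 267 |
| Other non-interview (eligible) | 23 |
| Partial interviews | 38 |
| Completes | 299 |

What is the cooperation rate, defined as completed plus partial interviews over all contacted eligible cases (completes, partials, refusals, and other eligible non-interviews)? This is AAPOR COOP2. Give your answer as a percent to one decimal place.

78.0%

Numerator → 299 + 38 = 337
Denom → 299 + 38 + 72 + 23 = 432
COOP2 = 337 / 432 = 0.7801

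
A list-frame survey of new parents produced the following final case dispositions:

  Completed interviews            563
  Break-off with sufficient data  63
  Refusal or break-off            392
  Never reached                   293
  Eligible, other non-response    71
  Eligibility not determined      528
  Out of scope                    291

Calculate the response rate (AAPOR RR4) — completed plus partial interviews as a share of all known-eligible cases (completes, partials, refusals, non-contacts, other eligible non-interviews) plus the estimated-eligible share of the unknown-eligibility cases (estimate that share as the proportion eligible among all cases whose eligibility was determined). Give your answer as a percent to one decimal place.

Numerator = 563 + 63 = 626
Determined eligible = 563 + 63 + 392 + 293 + 71 = 1382
e = 1382 / (1382 + 291) = 1382 / 1673 = 0.8261
Estimated eligible among unknowns = 0.8261 × 528 = 436.18
Base = 1382 + 436.18 = 1818.18
RR4 = 626 / 1818.18 = 0.3443

34.4%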